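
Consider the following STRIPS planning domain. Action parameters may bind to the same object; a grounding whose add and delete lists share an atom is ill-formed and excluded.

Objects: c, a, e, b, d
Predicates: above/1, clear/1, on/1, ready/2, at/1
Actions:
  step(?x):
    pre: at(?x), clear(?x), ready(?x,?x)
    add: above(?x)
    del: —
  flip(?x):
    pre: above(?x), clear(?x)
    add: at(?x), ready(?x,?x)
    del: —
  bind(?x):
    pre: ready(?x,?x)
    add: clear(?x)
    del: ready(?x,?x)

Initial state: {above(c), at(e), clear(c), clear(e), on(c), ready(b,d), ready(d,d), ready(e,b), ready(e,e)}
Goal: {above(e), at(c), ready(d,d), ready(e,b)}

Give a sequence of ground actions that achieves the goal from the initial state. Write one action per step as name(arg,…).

step(e); flip(c)

1. step(e)  →  {above(c), above(e), at(e), clear(c), clear(e), on(c), ready(b,d), ready(d,d), ready(e,b), ready(e,e)}
2. flip(c)  →  {above(c), above(e), at(c), at(e), clear(c), clear(e), on(c), ready(b,d), ready(c,c), ready(d,d), ready(e,b), ready(e,e)}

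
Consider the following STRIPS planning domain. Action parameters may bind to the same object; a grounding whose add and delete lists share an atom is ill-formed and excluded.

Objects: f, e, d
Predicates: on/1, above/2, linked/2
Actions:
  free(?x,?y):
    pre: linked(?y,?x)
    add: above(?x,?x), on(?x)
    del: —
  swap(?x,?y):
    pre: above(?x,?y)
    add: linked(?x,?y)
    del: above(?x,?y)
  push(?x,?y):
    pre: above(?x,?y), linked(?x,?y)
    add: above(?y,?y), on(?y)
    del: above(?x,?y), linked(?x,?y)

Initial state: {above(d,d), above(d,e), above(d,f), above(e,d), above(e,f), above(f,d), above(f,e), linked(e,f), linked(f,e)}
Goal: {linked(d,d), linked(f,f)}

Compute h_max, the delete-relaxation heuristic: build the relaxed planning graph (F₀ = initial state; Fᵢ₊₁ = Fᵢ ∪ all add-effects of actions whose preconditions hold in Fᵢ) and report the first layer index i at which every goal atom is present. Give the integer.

F0 = init (9 atoms)
F1 = F0 ∪ {above(e,e), above(f,f), linked(d,d), linked(d,e), linked(d,f), linked(e,d), linked(f,d), on(e), on(f)}  (18 atoms)
F2 = F1 ∪ {linked(e,e), linked(f,f), on(d)}  (21 atoms)
goal ⊆ F2  ⇒  h_max = 2

2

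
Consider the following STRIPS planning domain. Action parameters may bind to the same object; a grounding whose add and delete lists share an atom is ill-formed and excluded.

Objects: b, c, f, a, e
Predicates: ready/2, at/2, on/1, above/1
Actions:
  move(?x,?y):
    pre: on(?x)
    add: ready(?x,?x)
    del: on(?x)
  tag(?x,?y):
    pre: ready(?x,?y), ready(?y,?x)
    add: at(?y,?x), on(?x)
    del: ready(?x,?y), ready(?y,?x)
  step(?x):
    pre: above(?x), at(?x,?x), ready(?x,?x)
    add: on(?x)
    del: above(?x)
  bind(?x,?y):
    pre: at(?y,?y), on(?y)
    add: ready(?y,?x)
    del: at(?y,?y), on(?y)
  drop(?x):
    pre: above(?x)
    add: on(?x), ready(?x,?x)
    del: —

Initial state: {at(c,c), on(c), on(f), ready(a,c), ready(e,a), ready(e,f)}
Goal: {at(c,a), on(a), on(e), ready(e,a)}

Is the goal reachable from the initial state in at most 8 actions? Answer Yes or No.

Yes

1. move(f,b)  →  {at(c,c), on(c), ready(a,c), ready(e,a), ready(e,f), ready(f,f)}
2. tag(f,f)  →  {at(c,c), at(f,f), on(c), on(f), ready(a,c), ready(e,a), ready(e,f)}
3. bind(a,c)  →  {at(f,f), on(f), ready(a,c), ready(c,a), ready(e,a), ready(e,f)}
4. tag(a,c)  →  {at(c,a), at(f,f), on(a), on(f), ready(e,a), ready(e,f)}
5. bind(e,f)  →  {at(c,a), on(a), ready(e,a), ready(e,f), ready(f,e)}
6. tag(e,f)  →  {at(c,a), at(f,e), on(a), on(e), ready(e,a)}
optimal plan length = 6; 6 ≤ 8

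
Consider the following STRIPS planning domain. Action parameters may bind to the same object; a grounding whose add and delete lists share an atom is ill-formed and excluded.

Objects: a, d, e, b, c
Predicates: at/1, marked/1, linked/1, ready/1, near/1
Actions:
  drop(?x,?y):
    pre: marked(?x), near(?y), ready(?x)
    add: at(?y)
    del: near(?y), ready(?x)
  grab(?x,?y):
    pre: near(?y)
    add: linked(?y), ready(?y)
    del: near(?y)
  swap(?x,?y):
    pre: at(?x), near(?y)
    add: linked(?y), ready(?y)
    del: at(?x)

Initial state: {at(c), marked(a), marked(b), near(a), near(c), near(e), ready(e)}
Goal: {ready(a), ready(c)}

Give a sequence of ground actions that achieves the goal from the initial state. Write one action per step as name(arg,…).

1. grab(a,a)  →  {at(c), linked(a), marked(a), marked(b), near(c), near(e), ready(a), ready(e)}
2. grab(a,c)  →  {at(c), linked(a), linked(c), marked(a), marked(b), near(e), ready(a), ready(c), ready(e)}

grab(a,a); grab(a,c)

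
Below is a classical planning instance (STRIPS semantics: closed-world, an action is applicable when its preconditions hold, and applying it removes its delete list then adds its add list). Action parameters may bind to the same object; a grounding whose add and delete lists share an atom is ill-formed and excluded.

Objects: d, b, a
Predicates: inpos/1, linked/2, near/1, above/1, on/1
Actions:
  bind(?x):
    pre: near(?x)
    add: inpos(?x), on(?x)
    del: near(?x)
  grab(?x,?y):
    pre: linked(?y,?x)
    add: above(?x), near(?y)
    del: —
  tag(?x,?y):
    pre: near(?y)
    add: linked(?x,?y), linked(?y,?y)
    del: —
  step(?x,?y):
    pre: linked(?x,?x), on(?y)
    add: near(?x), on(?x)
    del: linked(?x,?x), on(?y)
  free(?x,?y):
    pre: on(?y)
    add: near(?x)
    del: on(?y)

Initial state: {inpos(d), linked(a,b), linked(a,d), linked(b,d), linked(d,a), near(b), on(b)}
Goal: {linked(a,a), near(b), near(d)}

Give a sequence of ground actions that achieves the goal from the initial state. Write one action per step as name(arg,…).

1. grab(d,a)  →  {above(d), inpos(d), linked(a,b), linked(a,d), linked(b,d), linked(d,a), near(a), near(b), on(b)}
2. grab(a,d)  →  {above(a), above(d), inpos(d), linked(a,b), linked(a,d), linked(b,d), linked(d,a), near(a), near(b), near(d), on(b)}
3. tag(d,a)  →  {above(a), above(d), inpos(d), linked(a,a), linked(a,b), linked(a,d), linked(b,d), linked(d,a), near(a), near(b), near(d), on(b)}

grab(d,a); grab(a,d); tag(d,a)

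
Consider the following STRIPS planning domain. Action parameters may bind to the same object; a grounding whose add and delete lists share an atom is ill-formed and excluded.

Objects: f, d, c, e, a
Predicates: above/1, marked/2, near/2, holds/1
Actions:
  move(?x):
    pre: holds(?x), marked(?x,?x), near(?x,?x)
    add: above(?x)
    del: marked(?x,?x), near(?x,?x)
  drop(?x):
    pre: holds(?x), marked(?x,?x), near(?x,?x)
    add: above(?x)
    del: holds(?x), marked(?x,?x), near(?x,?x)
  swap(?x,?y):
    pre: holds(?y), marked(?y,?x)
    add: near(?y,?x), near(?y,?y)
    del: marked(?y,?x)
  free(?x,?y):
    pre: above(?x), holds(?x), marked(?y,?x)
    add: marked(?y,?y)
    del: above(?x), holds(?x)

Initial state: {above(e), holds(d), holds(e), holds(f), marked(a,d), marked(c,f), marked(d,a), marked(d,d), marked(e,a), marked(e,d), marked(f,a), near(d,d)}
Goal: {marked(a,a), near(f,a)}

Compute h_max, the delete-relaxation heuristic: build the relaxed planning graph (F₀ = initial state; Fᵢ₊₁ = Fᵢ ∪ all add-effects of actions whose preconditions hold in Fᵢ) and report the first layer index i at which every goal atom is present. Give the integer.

2

F0 = init (12 atoms)
F1 = F0 ∪ {above(d), near(d,a), near(e,a), near(e,d), near(e,e), near(f,a), near(f,f)}  (19 atoms)
F2 = F1 ∪ {marked(a,a), marked(e,e)}  (21 atoms)
goal ⊆ F2  ⇒  h_max = 2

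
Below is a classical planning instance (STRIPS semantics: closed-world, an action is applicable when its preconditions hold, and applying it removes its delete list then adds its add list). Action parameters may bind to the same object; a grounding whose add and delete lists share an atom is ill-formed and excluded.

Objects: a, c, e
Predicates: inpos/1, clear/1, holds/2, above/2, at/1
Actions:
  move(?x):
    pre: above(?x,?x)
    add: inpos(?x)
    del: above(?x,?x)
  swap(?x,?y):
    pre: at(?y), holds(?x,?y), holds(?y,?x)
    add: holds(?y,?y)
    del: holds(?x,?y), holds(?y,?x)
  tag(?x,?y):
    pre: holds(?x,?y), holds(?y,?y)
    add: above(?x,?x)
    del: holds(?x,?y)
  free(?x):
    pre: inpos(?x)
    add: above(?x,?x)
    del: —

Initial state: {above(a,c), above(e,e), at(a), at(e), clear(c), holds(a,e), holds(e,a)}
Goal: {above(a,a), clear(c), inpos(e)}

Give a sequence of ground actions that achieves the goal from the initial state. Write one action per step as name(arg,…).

move(e); swap(e,a); tag(a,a)

1. move(e)  →  {above(a,c), at(a), at(e), clear(c), holds(a,e), holds(e,a), inpos(e)}
2. swap(e,a)  →  {above(a,c), at(a), at(e), clear(c), holds(a,a), inpos(e)}
3. tag(a,a)  →  {above(a,a), above(a,c), at(a), at(e), clear(c), inpos(e)}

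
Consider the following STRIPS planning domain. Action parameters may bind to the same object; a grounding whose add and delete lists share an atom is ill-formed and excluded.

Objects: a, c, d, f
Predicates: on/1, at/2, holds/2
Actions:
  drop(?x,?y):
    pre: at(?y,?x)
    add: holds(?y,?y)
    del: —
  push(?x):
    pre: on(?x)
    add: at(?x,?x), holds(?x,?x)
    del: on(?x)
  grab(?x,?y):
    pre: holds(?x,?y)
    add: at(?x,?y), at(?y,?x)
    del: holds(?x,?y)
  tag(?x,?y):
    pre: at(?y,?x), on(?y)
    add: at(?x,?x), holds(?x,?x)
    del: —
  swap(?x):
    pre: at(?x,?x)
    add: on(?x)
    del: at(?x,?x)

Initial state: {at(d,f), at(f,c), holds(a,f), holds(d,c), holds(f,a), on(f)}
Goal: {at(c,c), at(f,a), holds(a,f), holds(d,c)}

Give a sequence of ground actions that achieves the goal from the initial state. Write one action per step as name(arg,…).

1. grab(f,a)  →  {at(a,f), at(d,f), at(f,a), at(f,c), holds(a,f), holds(d,c), on(f)}
2. tag(c,f)  →  {at(a,f), at(c,c), at(d,f), at(f,a), at(f,c), holds(a,f), holds(c,c), holds(d,c), on(f)}

grab(f,a); tag(c,f)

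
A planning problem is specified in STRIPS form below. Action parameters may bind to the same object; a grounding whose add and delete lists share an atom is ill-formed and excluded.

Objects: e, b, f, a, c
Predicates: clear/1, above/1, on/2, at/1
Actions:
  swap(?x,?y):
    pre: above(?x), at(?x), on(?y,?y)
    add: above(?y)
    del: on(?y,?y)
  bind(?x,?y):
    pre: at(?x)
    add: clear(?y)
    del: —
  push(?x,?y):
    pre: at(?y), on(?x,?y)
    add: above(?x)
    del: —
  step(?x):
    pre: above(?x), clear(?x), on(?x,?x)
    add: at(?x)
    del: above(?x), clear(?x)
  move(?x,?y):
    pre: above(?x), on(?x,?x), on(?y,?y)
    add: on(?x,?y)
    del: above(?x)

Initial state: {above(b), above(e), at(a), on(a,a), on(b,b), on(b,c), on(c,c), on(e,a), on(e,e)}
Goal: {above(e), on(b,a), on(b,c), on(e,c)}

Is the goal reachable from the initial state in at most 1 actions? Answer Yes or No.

No

1. move(e,c)  →  {above(b), at(a), on(a,a), on(b,b), on(b,c), on(c,c), on(e,a), on(e,c), on(e,e)}
2. push(e,a)  →  {above(b), above(e), at(a), on(a,a), on(b,b), on(b,c), on(c,c), on(e,a), on(e,c), on(e,e)}
3. move(b,a)  →  {above(e), at(a), on(a,a), on(b,a), on(b,b), on(b,c), on(c,c), on(e,a), on(e,c), on(e,e)}
optimal plan length = 3; 3 > 1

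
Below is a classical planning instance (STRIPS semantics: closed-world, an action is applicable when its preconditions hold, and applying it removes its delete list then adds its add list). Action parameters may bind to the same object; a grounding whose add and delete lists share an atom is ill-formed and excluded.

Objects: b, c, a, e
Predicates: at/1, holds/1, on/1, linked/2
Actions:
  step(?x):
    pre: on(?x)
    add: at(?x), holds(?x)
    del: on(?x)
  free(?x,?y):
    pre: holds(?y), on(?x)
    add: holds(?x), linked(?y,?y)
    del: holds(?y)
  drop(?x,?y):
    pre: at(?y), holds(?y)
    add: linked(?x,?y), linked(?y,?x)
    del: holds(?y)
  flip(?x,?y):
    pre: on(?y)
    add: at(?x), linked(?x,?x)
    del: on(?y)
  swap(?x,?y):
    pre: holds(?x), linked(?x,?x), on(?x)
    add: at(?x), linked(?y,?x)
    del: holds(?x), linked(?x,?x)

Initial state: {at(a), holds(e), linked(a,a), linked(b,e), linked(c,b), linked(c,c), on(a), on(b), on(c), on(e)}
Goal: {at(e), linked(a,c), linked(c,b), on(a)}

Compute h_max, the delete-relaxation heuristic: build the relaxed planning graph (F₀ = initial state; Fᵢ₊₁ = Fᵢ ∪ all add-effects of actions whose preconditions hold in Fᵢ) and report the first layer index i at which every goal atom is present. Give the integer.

F0 = init (10 atoms)
F1 = F0 ∪ {at(b), at(c), at(e), holds(a), holds(b), holds(c), linked(b,b), linked(e,e)}  (18 atoms)
F2 = F1 ∪ {linked(a,b), linked(a,c), linked(a,e), linked(b,a), linked(b,c), linked(c,a), linked(c,e), linked(e,a), linked(e,b), linked(e,c)}  (28 atoms)
goal ⊆ F2  ⇒  h_max = 2

2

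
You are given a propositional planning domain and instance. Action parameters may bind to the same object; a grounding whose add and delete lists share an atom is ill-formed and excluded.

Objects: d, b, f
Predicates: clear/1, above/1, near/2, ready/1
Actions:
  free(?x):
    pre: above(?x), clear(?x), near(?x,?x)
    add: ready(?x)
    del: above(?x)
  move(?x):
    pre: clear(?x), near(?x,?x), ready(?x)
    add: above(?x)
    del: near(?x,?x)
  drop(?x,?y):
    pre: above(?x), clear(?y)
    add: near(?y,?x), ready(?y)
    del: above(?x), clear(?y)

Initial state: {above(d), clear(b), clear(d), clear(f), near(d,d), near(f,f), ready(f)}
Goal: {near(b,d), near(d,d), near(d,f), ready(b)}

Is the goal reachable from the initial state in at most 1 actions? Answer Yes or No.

1. move(f)  →  {above(d), above(f), clear(b), clear(d), clear(f), near(d,d), ready(f)}
2. drop(d,b)  →  {above(f), clear(d), clear(f), near(b,d), near(d,d), ready(b), ready(f)}
3. drop(f,d)  →  {clear(f), near(b,d), near(d,d), near(d,f), ready(b), ready(d), ready(f)}
optimal plan length = 3; 3 > 1

No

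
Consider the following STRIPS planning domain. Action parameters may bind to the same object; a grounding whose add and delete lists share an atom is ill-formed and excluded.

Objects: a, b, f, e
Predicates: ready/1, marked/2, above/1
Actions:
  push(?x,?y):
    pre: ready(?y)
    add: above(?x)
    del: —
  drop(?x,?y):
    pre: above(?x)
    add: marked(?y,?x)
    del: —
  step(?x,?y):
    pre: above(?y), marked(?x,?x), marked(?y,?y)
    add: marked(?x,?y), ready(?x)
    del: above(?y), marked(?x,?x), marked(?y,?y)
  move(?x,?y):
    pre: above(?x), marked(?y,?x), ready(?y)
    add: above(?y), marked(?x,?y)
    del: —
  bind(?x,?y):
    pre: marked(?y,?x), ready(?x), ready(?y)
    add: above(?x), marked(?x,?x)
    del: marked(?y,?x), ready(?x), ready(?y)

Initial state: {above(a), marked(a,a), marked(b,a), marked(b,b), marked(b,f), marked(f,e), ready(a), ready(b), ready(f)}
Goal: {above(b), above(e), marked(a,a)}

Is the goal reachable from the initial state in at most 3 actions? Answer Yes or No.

1. push(b,a)  →  {above(a), above(b), marked(a,a), marked(b,a), marked(b,b), marked(b,f), marked(f,e), ready(a), ready(b), ready(f)}
2. push(e,a)  →  {above(a), above(b), above(e), marked(a,a), marked(b,a), marked(b,b), marked(b,f), marked(f,e), ready(a), ready(b), ready(f)}
optimal plan length = 2; 2 ≤ 3

Yes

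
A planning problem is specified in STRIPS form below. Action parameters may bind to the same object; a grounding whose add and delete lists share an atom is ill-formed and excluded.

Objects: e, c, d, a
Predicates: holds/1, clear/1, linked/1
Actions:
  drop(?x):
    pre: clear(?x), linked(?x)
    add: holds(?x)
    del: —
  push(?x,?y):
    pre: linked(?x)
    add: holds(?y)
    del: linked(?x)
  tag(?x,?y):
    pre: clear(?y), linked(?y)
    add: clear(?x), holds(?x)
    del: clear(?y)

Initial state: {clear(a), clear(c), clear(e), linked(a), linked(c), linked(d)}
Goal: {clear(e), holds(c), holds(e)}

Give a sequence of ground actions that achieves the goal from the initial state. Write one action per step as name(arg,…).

drop(c); push(c,e)

1. drop(c)  →  {clear(a), clear(c), clear(e), holds(c), linked(a), linked(c), linked(d)}
2. push(c,e)  →  {clear(a), clear(c), clear(e), holds(c), holds(e), linked(a), linked(d)}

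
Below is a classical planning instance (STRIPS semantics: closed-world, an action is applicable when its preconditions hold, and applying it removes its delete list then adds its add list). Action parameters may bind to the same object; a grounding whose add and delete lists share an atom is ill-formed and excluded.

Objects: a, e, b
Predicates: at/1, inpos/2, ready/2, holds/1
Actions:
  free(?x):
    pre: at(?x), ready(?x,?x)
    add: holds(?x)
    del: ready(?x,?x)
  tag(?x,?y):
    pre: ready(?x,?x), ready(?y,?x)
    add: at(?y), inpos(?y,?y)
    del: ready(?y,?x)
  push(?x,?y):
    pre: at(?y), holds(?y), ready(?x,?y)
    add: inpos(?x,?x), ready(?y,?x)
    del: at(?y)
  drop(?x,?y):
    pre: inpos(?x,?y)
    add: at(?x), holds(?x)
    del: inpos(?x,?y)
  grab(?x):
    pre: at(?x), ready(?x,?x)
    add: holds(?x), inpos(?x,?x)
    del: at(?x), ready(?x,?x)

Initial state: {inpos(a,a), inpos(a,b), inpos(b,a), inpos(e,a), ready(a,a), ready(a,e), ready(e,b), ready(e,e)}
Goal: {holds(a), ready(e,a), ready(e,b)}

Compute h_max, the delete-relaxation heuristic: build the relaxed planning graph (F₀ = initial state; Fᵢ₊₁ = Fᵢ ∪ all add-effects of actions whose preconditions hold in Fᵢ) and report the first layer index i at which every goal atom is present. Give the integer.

F0 = init (8 atoms)
F1 = F0 ∪ {at(a), at(b), at(e), holds(a), holds(b), holds(e), inpos(e,e)}  (15 atoms)
F2 = F1 ∪ {ready(b,e), ready(e,a)}  (17 atoms)
goal ⊆ F2  ⇒  h_max = 2

2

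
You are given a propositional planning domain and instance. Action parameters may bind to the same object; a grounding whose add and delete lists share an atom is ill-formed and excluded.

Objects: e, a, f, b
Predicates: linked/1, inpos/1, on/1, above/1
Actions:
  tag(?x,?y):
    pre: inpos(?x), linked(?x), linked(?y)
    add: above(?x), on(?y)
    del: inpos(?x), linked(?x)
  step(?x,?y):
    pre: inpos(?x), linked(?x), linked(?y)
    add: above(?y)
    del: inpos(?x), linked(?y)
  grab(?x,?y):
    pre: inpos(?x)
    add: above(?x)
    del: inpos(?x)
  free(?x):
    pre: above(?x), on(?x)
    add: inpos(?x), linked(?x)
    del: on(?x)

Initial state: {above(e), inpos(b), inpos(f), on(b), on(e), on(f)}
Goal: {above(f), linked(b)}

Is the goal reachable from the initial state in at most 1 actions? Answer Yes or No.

1. grab(f,e)  →  {above(e), above(f), inpos(b), on(b), on(e), on(f)}
2. grab(b,e)  →  {above(b), above(e), above(f), on(b), on(e), on(f)}
3. free(b)  →  {above(b), above(e), above(f), inpos(b), linked(b), on(e), on(f)}
optimal plan length = 3; 3 > 1

No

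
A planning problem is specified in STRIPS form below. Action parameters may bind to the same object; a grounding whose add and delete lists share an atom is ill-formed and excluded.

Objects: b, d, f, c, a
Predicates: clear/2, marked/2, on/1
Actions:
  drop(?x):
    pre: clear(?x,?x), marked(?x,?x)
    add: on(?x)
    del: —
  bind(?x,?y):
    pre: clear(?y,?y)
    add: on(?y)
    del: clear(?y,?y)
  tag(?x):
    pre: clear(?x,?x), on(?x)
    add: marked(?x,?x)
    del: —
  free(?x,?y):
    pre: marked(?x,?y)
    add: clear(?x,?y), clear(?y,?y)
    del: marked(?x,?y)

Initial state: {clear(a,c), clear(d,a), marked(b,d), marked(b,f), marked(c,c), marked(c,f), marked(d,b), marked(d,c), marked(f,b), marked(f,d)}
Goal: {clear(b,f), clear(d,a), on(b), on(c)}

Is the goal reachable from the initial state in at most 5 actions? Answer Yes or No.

1. free(b,f)  →  {clear(a,c), clear(b,f), clear(d,a), clear(f,f), marked(b,d), marked(c,c), marked(c,f), marked(d,b), marked(d,c), marked(f,b), marked(f,d)}
2. free(d,b)  →  {clear(a,c), clear(b,b), clear(b,f), clear(d,a), clear(d,b), clear(f,f), marked(b,d), marked(c,c), marked(c,f), marked(d,c), marked(f,b), marked(f,d)}
3. bind(b,b)  →  {clear(a,c), clear(b,f), clear(d,a), clear(d,b), clear(f,f), marked(b,d), marked(c,c), marked(c,f), marked(d,c), marked(f,b), marked(f,d), on(b)}
4. free(d,c)  →  {clear(a,c), clear(b,f), clear(c,c), clear(d,a), clear(d,b), clear(d,c), clear(f,f), marked(b,d), marked(c,c), marked(c,f), marked(f,b), marked(f,d), on(b)}
5. drop(c)  →  {clear(a,c), clear(b,f), clear(c,c), clear(d,a), clear(d,b), clear(d,c), clear(f,f), marked(b,d), marked(c,c), marked(c,f), marked(f,b), marked(f,d), on(b), on(c)}
optimal plan length = 5; 5 ≤ 5

Yes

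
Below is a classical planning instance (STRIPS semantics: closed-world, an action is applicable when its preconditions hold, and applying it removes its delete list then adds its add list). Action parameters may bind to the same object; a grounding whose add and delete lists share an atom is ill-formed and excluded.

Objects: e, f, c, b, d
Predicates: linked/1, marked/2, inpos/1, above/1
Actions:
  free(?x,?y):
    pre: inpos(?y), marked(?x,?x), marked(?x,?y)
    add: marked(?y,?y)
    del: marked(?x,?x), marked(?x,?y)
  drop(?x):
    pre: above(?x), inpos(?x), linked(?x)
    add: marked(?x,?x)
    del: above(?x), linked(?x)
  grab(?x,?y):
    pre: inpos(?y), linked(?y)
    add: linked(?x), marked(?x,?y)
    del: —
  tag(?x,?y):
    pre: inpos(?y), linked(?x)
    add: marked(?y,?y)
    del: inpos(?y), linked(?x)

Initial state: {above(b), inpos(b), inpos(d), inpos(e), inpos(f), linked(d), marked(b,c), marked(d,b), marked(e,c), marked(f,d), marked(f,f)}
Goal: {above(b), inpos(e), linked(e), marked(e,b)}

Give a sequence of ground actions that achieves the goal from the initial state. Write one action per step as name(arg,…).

grab(b,d); grab(e,b)

1. grab(b,d)  →  {above(b), inpos(b), inpos(d), inpos(e), inpos(f), linked(b), linked(d), marked(b,c), marked(b,d), marked(d,b), marked(e,c), marked(f,d), marked(f,f)}
2. grab(e,b)  →  {above(b), inpos(b), inpos(d), inpos(e), inpos(f), linked(b), linked(d), linked(e), marked(b,c), marked(b,d), marked(d,b), marked(e,b), marked(e,c), marked(f,d), marked(f,f)}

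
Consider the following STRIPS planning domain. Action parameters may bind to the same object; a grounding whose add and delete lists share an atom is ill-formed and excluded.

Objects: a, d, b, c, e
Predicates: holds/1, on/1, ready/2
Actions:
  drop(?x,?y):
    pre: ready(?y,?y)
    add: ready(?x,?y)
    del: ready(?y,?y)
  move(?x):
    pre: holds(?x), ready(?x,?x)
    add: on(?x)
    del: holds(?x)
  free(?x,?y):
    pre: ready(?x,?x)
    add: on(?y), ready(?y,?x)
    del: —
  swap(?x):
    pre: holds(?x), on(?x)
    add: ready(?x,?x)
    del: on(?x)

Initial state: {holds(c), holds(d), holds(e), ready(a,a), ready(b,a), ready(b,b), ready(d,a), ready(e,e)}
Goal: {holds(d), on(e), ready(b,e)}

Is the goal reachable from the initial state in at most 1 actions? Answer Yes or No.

No

1. drop(b,e)  →  {holds(c), holds(d), holds(e), ready(a,a), ready(b,a), ready(b,b), ready(b,e), ready(d,a)}
2. free(a,e)  →  {holds(c), holds(d), holds(e), on(e), ready(a,a), ready(b,a), ready(b,b), ready(b,e), ready(d,a), ready(e,a)}
optimal plan length = 2; 2 > 1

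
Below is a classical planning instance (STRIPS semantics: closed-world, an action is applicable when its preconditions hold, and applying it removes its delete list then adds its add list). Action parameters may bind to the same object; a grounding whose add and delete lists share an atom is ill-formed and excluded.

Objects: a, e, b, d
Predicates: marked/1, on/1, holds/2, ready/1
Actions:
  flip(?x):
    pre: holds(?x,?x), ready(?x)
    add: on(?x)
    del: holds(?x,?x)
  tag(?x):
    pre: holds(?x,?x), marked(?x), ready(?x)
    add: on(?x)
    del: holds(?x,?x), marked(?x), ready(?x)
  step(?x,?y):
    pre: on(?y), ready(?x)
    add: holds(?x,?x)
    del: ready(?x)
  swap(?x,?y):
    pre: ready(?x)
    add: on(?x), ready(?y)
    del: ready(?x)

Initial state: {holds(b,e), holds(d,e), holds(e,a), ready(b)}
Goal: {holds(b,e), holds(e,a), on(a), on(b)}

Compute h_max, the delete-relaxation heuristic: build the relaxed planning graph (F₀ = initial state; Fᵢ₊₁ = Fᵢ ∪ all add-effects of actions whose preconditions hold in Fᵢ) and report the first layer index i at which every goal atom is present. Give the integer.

F0 = init (4 atoms)
F1 = F0 ∪ {on(b), ready(a), ready(d), ready(e)}  (8 atoms)
F2 = F1 ∪ {holds(a,a), holds(b,b), holds(d,d), holds(e,e), on(a), on(d), on(e)}  (15 atoms)
goal ⊆ F2  ⇒  h_max = 2

2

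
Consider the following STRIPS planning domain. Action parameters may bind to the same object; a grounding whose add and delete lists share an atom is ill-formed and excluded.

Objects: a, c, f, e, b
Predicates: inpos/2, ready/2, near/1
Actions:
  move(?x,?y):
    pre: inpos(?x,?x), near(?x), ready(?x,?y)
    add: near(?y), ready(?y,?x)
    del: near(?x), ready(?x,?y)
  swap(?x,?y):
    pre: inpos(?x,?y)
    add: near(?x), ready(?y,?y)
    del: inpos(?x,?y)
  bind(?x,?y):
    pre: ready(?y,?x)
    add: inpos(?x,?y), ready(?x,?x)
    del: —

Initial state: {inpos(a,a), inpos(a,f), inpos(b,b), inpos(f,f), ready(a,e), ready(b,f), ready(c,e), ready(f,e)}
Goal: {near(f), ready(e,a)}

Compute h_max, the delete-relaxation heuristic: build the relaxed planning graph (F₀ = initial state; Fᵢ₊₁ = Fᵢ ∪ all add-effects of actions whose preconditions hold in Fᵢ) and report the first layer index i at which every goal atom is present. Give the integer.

F0 = init (8 atoms)
F1 = F0 ∪ {inpos(e,a), inpos(e,c), inpos(e,f), inpos(f,b), near(a), near(b), near(f), ready(a,a), ready(b,b), ready(e,e), ready(f,f)}  (19 atoms)
F2 = F1 ∪ {inpos(e,e), near(e), ready(c,c), ready(e,a), ready(e,f), ready(f,b)}  (25 atoms)
goal ⊆ F2  ⇒  h_max = 2

2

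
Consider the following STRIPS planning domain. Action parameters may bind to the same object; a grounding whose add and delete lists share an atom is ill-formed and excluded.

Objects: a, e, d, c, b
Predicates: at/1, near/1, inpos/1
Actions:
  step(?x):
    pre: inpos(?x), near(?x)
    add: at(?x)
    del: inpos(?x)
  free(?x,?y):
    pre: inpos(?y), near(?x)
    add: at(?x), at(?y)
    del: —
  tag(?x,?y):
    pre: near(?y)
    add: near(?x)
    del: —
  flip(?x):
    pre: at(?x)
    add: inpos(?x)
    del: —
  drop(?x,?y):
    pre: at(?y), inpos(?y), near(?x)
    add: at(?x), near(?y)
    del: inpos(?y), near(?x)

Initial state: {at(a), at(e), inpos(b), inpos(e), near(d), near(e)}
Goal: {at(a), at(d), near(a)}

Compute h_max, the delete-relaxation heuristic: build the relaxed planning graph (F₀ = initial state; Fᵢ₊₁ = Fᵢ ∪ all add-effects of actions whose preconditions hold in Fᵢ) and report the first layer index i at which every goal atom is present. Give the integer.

1

F0 = init (6 atoms)
F1 = F0 ∪ {at(b), at(d), inpos(a), near(a), near(b), near(c)}  (12 atoms)
goal ⊆ F1  ⇒  h_max = 1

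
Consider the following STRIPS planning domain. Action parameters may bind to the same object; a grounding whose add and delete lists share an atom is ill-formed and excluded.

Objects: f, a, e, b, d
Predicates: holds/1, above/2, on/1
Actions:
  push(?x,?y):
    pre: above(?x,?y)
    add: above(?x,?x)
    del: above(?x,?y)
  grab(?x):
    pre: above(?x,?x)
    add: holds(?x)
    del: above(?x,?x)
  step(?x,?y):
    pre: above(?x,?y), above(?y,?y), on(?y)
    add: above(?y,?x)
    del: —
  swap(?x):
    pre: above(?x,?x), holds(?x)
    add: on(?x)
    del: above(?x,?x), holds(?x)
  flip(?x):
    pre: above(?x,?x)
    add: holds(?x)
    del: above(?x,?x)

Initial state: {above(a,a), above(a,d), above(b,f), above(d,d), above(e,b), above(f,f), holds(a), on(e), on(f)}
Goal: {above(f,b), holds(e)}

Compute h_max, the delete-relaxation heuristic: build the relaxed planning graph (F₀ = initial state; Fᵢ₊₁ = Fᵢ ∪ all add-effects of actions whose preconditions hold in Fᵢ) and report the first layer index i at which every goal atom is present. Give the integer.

2

F0 = init (9 atoms)
F1 = F0 ∪ {above(b,b), above(e,e), above(f,b), holds(d), holds(f), on(a)}  (15 atoms)
F2 = F1 ∪ {holds(b), holds(e), on(d)}  (18 atoms)
goal ⊆ F2  ⇒  h_max = 2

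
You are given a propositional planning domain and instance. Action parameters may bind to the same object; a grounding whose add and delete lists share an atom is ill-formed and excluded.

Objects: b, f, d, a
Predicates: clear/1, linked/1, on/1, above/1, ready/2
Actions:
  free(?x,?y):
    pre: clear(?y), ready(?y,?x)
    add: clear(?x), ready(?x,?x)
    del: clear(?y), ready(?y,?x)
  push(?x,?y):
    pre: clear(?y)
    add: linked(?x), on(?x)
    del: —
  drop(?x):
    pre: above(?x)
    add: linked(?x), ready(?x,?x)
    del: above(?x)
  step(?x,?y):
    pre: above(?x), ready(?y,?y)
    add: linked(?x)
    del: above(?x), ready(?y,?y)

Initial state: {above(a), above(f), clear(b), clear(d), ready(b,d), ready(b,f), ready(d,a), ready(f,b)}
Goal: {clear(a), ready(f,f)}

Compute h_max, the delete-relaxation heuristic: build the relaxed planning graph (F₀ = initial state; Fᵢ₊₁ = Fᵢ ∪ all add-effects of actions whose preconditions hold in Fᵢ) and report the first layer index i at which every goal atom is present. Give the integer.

1

F0 = init (8 atoms)
F1 = F0 ∪ {clear(a), clear(f), linked(a), linked(b), linked(d), linked(f), on(a), on(b), on(d), on(f), ready(a,a), ready(d,d), ready(f,f)}  (21 atoms)
goal ⊆ F1  ⇒  h_max = 1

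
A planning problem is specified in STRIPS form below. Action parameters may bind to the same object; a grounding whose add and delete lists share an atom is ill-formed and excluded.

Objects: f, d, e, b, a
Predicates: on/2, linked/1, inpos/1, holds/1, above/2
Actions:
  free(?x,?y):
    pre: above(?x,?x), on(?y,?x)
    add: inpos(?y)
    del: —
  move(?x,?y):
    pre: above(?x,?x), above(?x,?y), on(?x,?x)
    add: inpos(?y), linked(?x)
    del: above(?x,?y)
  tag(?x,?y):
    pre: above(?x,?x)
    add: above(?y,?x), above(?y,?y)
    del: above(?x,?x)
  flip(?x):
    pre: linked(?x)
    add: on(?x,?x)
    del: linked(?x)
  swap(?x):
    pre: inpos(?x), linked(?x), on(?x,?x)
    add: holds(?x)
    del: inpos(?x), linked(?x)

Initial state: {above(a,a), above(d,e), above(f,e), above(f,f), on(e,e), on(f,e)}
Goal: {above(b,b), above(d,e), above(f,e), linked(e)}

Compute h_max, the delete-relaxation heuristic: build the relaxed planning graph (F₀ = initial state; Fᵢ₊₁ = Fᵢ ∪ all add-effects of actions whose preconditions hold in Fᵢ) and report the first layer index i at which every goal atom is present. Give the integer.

2

F0 = init (6 atoms)
F1 = F0 ∪ {above(a,f), above(b,a), above(b,b), above(b,f), above(d,a), above(d,d), above(d,f), above(e,a), above(e,e), above(e,f), above(f,a)}  (17 atoms)
F2 = F1 ∪ {above(a,b), above(a,d), above(a,e), above(b,d), above(b,e), above(d,b), above(e,b), above(e,d), above(f,b), above(f,d), inpos(a), inpos(e), inpos(f), linked(e)}  (31 atoms)
goal ⊆ F2  ⇒  h_max = 2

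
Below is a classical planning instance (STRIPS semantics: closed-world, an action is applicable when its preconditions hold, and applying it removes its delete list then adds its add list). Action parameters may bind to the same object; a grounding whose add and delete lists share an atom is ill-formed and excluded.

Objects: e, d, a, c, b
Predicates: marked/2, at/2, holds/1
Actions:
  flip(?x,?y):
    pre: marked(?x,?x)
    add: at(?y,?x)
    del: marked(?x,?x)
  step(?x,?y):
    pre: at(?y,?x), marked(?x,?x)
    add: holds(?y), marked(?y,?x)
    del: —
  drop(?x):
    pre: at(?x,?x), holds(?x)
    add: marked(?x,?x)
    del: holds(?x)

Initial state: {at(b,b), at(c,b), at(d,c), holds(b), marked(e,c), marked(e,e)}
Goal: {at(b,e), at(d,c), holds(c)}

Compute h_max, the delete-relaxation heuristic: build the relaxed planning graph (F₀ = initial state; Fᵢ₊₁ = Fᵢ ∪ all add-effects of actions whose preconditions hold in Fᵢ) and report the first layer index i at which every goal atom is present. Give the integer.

F0 = init (6 atoms)
F1 = F0 ∪ {at(a,e), at(b,e), at(c,e), at(d,e), at(e,e), marked(b,b)}  (12 atoms)
F2 = F1 ∪ {at(a,b), at(d,b), at(e,b), holds(a), holds(c), holds(d), holds(e), marked(a,e), marked(b,e), marked(c,b), marked(c,e), marked(d,e)}  (24 atoms)
goal ⊆ F2  ⇒  h_max = 2

2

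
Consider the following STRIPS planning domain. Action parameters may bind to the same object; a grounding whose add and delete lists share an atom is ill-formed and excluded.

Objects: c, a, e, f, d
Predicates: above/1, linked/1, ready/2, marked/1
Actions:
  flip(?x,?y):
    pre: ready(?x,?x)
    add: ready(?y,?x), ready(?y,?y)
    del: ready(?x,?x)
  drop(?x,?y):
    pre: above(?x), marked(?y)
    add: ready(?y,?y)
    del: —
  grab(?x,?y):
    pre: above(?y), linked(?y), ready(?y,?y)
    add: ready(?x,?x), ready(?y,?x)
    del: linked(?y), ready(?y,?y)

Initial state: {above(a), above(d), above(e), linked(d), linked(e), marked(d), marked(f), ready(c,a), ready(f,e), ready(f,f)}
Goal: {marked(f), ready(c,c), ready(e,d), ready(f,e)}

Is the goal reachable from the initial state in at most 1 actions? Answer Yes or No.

No

1. flip(f,c)  →  {above(a), above(d), above(e), linked(d), linked(e), marked(d), marked(f), ready(c,a), ready(c,c), ready(c,f), ready(f,e)}
2. drop(a,d)  →  {above(a), above(d), above(e), linked(d), linked(e), marked(d), marked(f), ready(c,a), ready(c,c), ready(c,f), ready(d,d), ready(f,e)}
3. flip(d,e)  →  {above(a), above(d), above(e), linked(d), linked(e), marked(d), marked(f), ready(c,a), ready(c,c), ready(c,f), ready(e,d), ready(e,e), ready(f,e)}
optimal plan length = 3; 3 > 1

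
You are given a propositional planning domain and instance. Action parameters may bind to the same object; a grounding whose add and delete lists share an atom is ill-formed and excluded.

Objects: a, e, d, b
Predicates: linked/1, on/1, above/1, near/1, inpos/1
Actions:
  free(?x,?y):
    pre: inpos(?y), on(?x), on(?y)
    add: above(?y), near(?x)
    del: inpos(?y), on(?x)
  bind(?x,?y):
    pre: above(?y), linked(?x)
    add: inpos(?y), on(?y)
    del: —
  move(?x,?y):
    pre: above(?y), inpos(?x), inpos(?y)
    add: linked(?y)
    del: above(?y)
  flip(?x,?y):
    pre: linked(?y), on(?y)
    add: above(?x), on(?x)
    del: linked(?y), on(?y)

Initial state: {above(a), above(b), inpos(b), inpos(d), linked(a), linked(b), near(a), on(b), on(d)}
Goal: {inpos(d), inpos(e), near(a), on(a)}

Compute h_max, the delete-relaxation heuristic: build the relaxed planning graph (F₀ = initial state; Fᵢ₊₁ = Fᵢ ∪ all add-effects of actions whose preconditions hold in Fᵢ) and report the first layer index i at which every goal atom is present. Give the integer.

F0 = init (9 atoms)
F1 = F0 ∪ {above(d), above(e), inpos(a), near(b), near(d), on(a), on(e)}  (16 atoms)
F2 = F1 ∪ {inpos(e), linked(d), near(e)}  (19 atoms)
goal ⊆ F2  ⇒  h_max = 2

2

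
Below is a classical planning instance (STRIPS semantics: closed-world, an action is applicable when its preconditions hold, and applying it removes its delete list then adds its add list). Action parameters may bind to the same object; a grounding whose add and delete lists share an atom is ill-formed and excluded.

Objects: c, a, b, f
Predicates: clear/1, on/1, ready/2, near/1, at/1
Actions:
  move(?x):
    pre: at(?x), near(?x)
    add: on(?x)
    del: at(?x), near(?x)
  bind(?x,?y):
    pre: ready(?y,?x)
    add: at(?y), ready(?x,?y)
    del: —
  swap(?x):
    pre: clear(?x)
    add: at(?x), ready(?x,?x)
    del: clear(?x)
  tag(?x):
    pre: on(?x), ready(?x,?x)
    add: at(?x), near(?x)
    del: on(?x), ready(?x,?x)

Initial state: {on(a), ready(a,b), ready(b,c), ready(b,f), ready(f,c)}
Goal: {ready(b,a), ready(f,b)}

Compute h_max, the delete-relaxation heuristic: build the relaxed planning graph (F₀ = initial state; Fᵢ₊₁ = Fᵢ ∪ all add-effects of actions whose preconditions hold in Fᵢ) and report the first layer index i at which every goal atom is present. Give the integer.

F0 = init (5 atoms)
F1 = F0 ∪ {at(a), at(b), at(f), ready(b,a), ready(c,b), ready(c,f), ready(f,b)}  (12 atoms)
goal ⊆ F1  ⇒  h_max = 1

1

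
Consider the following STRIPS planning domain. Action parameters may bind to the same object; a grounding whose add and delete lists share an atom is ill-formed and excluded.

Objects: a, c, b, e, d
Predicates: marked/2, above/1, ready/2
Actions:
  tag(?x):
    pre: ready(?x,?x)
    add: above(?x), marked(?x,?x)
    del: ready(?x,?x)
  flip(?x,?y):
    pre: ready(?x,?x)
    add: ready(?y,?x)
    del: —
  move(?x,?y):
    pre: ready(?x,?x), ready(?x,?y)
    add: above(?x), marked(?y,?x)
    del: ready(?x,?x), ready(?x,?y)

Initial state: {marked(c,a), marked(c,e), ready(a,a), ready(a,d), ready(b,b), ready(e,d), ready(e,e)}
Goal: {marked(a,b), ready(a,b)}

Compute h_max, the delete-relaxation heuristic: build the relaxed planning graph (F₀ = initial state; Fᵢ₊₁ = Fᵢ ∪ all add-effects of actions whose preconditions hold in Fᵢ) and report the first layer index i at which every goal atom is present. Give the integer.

2

F0 = init (7 atoms)
F1 = F0 ∪ {above(a), above(b), above(e), marked(a,a), marked(b,b), marked(d,a), marked(d,e), marked(e,e), ready(a,b), ready(a,e), ready(b,a), ready(b,e), ready(c,a), ready(c,b), ready(c,e), ready(d,a), ready(d,b), ready(d,e), ready(e,a), ready(e,b)}  (27 atoms)
F2 = F1 ∪ {marked(a,b), marked(a,e), marked(b,a), marked(b,e), marked(e,a), marked(e,b)}  (33 atoms)
goal ⊆ F2  ⇒  h_max = 2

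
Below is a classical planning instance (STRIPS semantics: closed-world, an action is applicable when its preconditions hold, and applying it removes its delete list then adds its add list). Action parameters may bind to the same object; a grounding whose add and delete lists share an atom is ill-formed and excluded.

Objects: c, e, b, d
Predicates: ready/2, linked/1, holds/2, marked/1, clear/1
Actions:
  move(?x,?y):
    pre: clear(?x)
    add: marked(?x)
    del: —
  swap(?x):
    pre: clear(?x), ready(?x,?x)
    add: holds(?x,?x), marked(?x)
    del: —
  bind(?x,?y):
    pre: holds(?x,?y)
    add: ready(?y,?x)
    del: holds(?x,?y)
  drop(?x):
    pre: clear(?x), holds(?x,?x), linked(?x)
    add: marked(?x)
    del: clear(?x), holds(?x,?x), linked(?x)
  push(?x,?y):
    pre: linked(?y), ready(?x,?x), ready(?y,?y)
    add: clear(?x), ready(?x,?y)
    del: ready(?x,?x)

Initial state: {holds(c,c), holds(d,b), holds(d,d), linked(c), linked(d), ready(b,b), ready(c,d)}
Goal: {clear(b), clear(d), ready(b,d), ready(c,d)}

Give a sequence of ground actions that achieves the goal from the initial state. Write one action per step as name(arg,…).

1. bind(c,c)  →  {holds(d,b), holds(d,d), linked(c), linked(d), ready(b,b), ready(c,c), ready(c,d)}
2. bind(d,d)  →  {holds(d,b), linked(c), linked(d), ready(b,b), ready(c,c), ready(c,d), ready(d,d)}
3. push(b,d)  →  {clear(b), holds(d,b), linked(c), linked(d), ready(b,d), ready(c,c), ready(c,d), ready(d,d)}
4. push(d,c)  →  {clear(b), clear(d), holds(d,b), linked(c), linked(d), ready(b,d), ready(c,c), ready(c,d), ready(d,c)}

bind(c,c); bind(d,d); push(b,d); push(d,c)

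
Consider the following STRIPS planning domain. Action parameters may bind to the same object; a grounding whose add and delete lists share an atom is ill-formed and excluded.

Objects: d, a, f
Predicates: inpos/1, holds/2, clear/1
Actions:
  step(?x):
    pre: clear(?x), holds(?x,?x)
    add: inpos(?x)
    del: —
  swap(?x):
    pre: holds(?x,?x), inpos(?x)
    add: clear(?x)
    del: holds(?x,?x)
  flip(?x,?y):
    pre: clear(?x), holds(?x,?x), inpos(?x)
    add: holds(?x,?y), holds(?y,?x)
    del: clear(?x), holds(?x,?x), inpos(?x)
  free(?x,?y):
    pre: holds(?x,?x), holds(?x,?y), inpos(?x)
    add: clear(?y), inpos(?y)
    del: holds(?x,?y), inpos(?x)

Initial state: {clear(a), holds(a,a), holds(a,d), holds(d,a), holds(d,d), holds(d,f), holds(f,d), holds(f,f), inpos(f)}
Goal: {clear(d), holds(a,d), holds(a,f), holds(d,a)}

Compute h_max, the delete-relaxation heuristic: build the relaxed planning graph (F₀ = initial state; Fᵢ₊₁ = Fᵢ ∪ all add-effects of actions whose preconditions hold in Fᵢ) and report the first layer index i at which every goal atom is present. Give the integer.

2

F0 = init (9 atoms)
F1 = F0 ∪ {clear(d), clear(f), inpos(a), inpos(d)}  (13 atoms)
F2 = F1 ∪ {holds(a,f), holds(f,a)}  (15 atoms)
goal ⊆ F2  ⇒  h_max = 2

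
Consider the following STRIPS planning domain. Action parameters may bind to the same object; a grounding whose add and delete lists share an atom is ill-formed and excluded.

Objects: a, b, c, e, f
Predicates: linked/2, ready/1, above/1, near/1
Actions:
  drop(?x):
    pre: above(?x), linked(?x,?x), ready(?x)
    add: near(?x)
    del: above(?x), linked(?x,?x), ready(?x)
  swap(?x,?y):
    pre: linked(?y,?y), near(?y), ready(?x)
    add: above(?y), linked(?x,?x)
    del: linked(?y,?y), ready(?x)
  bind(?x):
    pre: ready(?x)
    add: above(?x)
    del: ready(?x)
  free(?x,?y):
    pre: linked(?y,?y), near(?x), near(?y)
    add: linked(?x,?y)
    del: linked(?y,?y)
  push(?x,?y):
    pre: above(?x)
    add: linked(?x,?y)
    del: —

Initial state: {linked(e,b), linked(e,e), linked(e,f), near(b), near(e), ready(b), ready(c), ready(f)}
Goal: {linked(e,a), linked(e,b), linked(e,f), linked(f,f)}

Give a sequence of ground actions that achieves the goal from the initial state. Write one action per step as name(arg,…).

swap(f,e); push(e,a)

1. swap(f,e)  →  {above(e), linked(e,b), linked(e,f), linked(f,f), near(b), near(e), ready(b), ready(c)}
2. push(e,a)  →  {above(e), linked(e,a), linked(e,b), linked(e,f), linked(f,f), near(b), near(e), ready(b), ready(c)}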